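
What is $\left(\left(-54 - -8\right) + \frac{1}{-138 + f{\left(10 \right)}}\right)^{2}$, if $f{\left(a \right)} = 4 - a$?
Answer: $\frac{43890625}{20736} \approx 2116.6$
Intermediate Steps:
$\left(\left(-54 - -8\right) + \frac{1}{-138 + f{\left(10 \right)}}\right)^{2} = \left(\left(-54 - -8\right) + \frac{1}{-138 + \left(4 - 10\right)}\right)^{2} = \left(\left(-54 + 8\right) + \frac{1}{-138 + \left(4 - 10\right)}\right)^{2} = \left(-46 + \frac{1}{-138 - 6}\right)^{2} = \left(-46 + \frac{1}{-144}\right)^{2} = \left(-46 - \frac{1}{144}\right)^{2} = \left(- \frac{6625}{144}\right)^{2} = \frac{43890625}{20736}$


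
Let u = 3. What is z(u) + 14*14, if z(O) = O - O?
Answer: 196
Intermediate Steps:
z(O) = 0
z(u) + 14*14 = 0 + 14*14 = 0 + 196 = 196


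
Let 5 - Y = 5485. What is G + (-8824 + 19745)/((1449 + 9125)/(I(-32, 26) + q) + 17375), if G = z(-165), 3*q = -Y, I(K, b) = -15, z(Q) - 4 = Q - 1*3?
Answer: -15432879273/94464847 ≈ -163.37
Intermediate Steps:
z(Q) = 1 + Q (z(Q) = 4 + (Q - 1*3) = 4 + (Q - 3) = 4 + (-3 + Q) = 1 + Q)
Y = -5480 (Y = 5 - 1*5485 = 5 - 5485 = -5480)
q = 5480/3 (q = (-1*(-5480))/3 = (1/3)*5480 = 5480/3 ≈ 1826.7)
G = -164 (G = 1 - 165 = -164)
G + (-8824 + 19745)/((1449 + 9125)/(I(-32, 26) + q) + 17375) = -164 + (-8824 + 19745)/((1449 + 9125)/(-15 + 5480/3) + 17375) = -164 + 10921/(10574/(5435/3) + 17375) = -164 + 10921/(10574*(3/5435) + 17375) = -164 + 10921/(31722/5435 + 17375) = -164 + 10921/(94464847/5435) = -164 + 10921*(5435/94464847) = -164 + 59355635/94464847 = -15432879273/94464847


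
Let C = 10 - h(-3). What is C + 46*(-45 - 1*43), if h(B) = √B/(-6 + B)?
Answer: -4038 + I*√3/9 ≈ -4038.0 + 0.19245*I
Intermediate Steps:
h(B) = √B/(-6 + B)
C = 10 + I*√3/9 (C = 10 - √(-3)/(-6 - 3) = 10 - I*√3/(-9) = 10 - I*√3*(-1)/9 = 10 - (-1)*I*√3/9 = 10 + I*√3/9 ≈ 10.0 + 0.19245*I)
C + 46*(-45 - 1*43) = (10 + I*√3/9) + 46*(-45 - 1*43) = (10 + I*√3/9) + 46*(-45 - 43) = (10 + I*√3/9) + 46*(-88) = (10 + I*√3/9) - 4048 = -4038 + I*√3/9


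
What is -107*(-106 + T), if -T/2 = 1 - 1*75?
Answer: -4494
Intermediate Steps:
T = 148 (T = -2*(1 - 1*75) = -2*(1 - 75) = -2*(-74) = 148)
-107*(-106 + T) = -107*(-106 + 148) = -107*42 = -4494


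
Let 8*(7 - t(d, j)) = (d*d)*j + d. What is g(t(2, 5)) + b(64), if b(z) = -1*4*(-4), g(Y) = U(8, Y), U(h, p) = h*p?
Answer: 50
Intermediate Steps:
t(d, j) = 7 - d/8 - j*d**2/8 (t(d, j) = 7 - ((d*d)*j + d)/8 = 7 - (d**2*j + d)/8 = 7 - (j*d**2 + d)/8 = 7 - (d + j*d**2)/8 = 7 + (-d/8 - j*d**2/8) = 7 - d/8 - j*d**2/8)
g(Y) = 8*Y
b(z) = 16 (b(z) = -4*(-4) = 16)
g(t(2, 5)) + b(64) = 8*(7 - 1/8*2 - 1/8*5*2**2) + 16 = 8*(7 - 1/4 - 1/8*5*4) + 16 = 8*(7 - 1/4 - 5/2) + 16 = 8*(17/4) + 16 = 34 + 16 = 50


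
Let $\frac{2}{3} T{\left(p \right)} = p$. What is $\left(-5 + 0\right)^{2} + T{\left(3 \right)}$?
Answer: $\frac{59}{2} \approx 29.5$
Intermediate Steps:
$T{\left(p \right)} = \frac{3 p}{2}$
$\left(-5 + 0\right)^{2} + T{\left(3 \right)} = \left(-5 + 0\right)^{2} + \frac{3}{2} \cdot 3 = \left(-5\right)^{2} + \frac{9}{2} = 25 + \frac{9}{2} = \frac{59}{2}$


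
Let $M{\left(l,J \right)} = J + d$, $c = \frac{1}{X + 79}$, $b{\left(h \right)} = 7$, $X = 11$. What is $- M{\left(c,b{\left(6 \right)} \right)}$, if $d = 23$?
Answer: $-30$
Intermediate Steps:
$c = \frac{1}{90}$ ($c = \frac{1}{11 + 79} = \frac{1}{90} \approx 0.011111$)
$M{\left(l,J \right)} = 23 + J$ ($M{\left(l,J \right)} = J + 23 = 23 + J$)
$- M{\left(c,b{\left(6 \right)} \right)} = - (23 + 7) = \left(-1\right) 30 = -30$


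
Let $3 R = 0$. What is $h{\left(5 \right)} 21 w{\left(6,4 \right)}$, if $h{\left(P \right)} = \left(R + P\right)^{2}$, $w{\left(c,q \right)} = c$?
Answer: $3150$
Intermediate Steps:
$R = 0$ ($R = \frac{1}{3} \cdot 0 = 0$)
$h{\left(P \right)} = P^{2}$ ($h{\left(P \right)} = \left(0 + P\right)^{2} = P^{2}$)
$h{\left(5 \right)} 21 w{\left(6,4 \right)} = 5^{2} \cdot 21 \cdot 6 = 25 \cdot 21 \cdot 6 = 525 \cdot 6 = 3150$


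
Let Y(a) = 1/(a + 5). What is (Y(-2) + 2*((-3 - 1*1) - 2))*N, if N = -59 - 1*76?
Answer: 1575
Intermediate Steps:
N = -135 (N = -59 - 76 = -135)
Y(a) = 1/(5 + a)
(Y(-2) + 2*((-3 - 1*1) - 2))*N = (1/(5 - 2) + 2*((-3 - 1*1) - 2))*(-135) = (1/3 + 2*((-3 - 1) - 2))*(-135) = (⅓ + 2*(-4 - 2))*(-135) = (⅓ + 2*(-6))*(-135) = (⅓ - 12)*(-135) = -35/3*(-135) = 1575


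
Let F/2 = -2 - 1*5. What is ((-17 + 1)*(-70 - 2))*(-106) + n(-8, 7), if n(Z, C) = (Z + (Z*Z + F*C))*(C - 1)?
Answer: -122364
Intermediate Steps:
F = -14 (F = 2*(-2 - 1*5) = 2*(-2 - 5) = 2*(-7) = -14)
n(Z, C) = (-1 + C)*(Z + Z² - 14*C) (n(Z, C) = (Z + (Z*Z - 14*C))*(C - 1) = (Z + (Z² - 14*C))*(-1 + C) = (Z + Z² - 14*C)*(-1 + C) = (-1 + C)*(Z + Z² - 14*C))
((-17 + 1)*(-70 - 2))*(-106) + n(-8, 7) = ((-17 + 1)*(-70 - 2))*(-106) + (-1*(-8) - 1*(-8)² - 14*7² + 14*7 + 7*(-8) + 7*(-8)²) = -16*(-72)*(-106) + (8 - 1*64 - 14*49 + 98 - 56 + 7*64) = 1152*(-106) + (8 - 64 - 686 + 98 - 56 + 448) = -122112 - 252 = -122364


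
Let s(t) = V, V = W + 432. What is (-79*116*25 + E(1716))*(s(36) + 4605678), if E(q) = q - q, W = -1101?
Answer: -1055007561900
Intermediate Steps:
E(q) = 0
V = -669 (V = -1101 + 432 = -669)
s(t) = -669
(-79*116*25 + E(1716))*(s(36) + 4605678) = (-79*116*25 + 0)*(-669 + 4605678) = (-9164*25 + 0)*4605009 = (-229100 + 0)*4605009 = -229100*4605009 = -1055007561900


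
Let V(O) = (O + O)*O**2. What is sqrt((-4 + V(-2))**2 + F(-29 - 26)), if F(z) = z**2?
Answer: 5*sqrt(137) ≈ 58.523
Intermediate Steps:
V(O) = 2*O**3 (V(O) = (2*O)*O**2 = 2*O**3)
sqrt((-4 + V(-2))**2 + F(-29 - 26)) = sqrt((-4 + 2*(-2)**3)**2 + (-29 - 26)**2) = sqrt((-4 + 2*(-8))**2 + (-55)**2) = sqrt((-4 - 16)**2 + 3025) = sqrt((-20)**2 + 3025) = sqrt(400 + 3025) = sqrt(3425) = 5*sqrt(137)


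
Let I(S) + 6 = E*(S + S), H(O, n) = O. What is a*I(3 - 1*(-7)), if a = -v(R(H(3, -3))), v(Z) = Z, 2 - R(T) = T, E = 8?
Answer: 154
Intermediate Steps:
R(T) = 2 - T
I(S) = -6 + 16*S (I(S) = -6 + 8*(S + S) = -6 + 8*(2*S) = -6 + 16*S)
a = 1 (a = -(2 - 1*3) = -(2 - 3) = -1*(-1) = 1)
a*I(3 - 1*(-7)) = 1*(-6 + 16*(3 - 1*(-7))) = 1*(-6 + 16*(3 + 7)) = 1*(-6 + 16*10) = 1*(-6 + 160) = 1*154 = 154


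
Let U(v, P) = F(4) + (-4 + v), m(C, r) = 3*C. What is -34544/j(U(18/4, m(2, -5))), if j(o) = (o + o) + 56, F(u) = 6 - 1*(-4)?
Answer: -34544/77 ≈ -448.62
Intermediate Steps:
F(u) = 10 (F(u) = 6 + 4 = 10)
U(v, P) = 6 + v (U(v, P) = 10 + (-4 + v) = 6 + v)
j(o) = 56 + 2*o (j(o) = 2*o + 56 = 56 + 2*o)
-34544/j(U(18/4, m(2, -5))) = -34544/(56 + 2*(6 + 18/4)) = -34544/(56 + 2*(6 + 18*(¼))) = -34544/(56 + 2*(6 + 9/2)) = -34544/(56 + 2*(21/2)) = -34544/(56 + 21) = -34544/77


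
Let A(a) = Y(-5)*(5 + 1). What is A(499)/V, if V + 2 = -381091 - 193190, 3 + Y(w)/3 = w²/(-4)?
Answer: 333/1148566 ≈ 0.00028993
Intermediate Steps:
Y(w) = -9 - 3*w²/4 (Y(w) = -9 + 3*(w²/(-4)) = -9 + 3*(-w²/4) = -9 - 3*w²/4)
A(a) = -333/2 (A(a) = (-9 - ¾*(-5)²)*(5 + 1) = (-9 - ¾*25)*6 = (-9 - 75/4)*6 = -111/4*6 = -333/2)
V = -574283 (V = -2 + (-381091 - 193190) = -2 - 574281 = -574283)
A(499)/V = -333/2/(-574283) = -333/2*(-1/574283) = 333/1148566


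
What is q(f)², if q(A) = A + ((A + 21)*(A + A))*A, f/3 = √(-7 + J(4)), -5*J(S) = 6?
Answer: 1002680379/125 + 68160204*I*√205/125 ≈ 8.0214e+6 + 7.8072e+6*I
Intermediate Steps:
J(S) = -6/5 (J(S) = -⅕*6 = -6/5)
f = 3*I*√205/5 (f = 3*√(-7 - 6/5) = 3*√(-41/5) = 3*(I*√205/5) = 3*I*√205/5 ≈ 8.5907*I)
q(A) = A + 2*A²*(21 + A) (q(A) = A + ((21 + A)*(2*A))*A = A + (2*A*(21 + A))*A = A + 2*A²*(21 + A))
q(f)² = ((3*I*√205/5)*(1 + 2*(3*I*√205/5)² + 42*(3*I*√205/5)))² = ((3*I*√205/5)*(1 + 2*(-369/5) + 126*I*√205/5))² = ((3*I*√205/5)*(1 - 738/5 + 126*I*√205/5))² = ((3*I*√205/5)*(-733/5 + 126*I*√205/5))² = (3*I*√205*(-733/5 + 126*I*√205/5)/5)² = -369*(-733/5 + 126*I*√205/5)²/5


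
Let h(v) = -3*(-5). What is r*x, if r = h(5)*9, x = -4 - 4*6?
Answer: -3780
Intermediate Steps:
h(v) = 15
x = -28 (x = -4 - 24 = -28)
r = 135 (r = 15*9 = 135)
r*x = 135*(-28) = -3780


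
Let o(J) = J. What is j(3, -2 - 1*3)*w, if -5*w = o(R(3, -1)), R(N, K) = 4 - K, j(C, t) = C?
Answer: -3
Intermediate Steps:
w = -1 (w = -(4 - 1*(-1))/5 = -(4 + 1)/5 = -⅕*5 = -1)
j(3, -2 - 1*3)*w = 3*(-1) = -3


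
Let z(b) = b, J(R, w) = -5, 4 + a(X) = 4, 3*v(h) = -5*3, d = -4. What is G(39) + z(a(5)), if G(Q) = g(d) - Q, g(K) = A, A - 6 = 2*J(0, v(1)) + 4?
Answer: -39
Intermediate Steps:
v(h) = -5 (v(h) = (-5*3)/3 = (⅓)*(-15) = -5)
a(X) = 0 (a(X) = -4 + 4 = 0)
A = 0 (A = 6 + (2*(-5) + 4) = 6 + (-10 + 4) = 6 - 6 = 0)
g(K) = 0
G(Q) = -Q (G(Q) = 0 - Q = -Q)
G(39) + z(a(5)) = -1*39 + 0 = -39 + 0 = -39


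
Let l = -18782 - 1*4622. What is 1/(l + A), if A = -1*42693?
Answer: -1/66097 ≈ -1.5129e-5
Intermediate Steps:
A = -42693
l = -23404 (l = -18782 - 4622 = -23404)
1/(l + A) = 1/(-23404 - 42693) = 1/(-66097) = -1/66097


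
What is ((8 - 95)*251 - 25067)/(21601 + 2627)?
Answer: -11726/6057 ≈ -1.9359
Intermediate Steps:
((8 - 95)*251 - 25067)/(21601 + 2627) = (-87*251 - 25067)/24228 = (-21837 - 25067)*(1/24228) = -46904*1/24228 = -11726/6057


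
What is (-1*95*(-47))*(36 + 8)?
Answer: 196460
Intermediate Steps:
(-1*95*(-47))*(36 + 8) = -95*(-47)*44 = 4465*44 = 196460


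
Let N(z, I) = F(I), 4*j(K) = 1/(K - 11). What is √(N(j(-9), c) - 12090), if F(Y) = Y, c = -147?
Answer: I*√12237 ≈ 110.62*I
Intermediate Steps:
j(K) = 1/(4*(-11 + K)) (j(K) = 1/(4*(K - 11)) = 1/(4*(-11 + K)))
N(z, I) = I
√(N(j(-9), c) - 12090) = √(-147 - 12090) = √(-12237) = I*√12237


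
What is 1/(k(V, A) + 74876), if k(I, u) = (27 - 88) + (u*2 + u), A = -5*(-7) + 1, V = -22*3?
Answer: 1/74923 ≈ 1.3347e-5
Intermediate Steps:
V = -66
A = 36 (A = 35 + 1 = 36)
k(I, u) = -61 + 3*u (k(I, u) = -61 + (2*u + u) = -61 + 3*u)
1/(k(V, A) + 74876) = 1/((-61 + 3*36) + 74876) = 1/((-61 + 108) + 74876) = 1/(47 + 74876) = 1/74923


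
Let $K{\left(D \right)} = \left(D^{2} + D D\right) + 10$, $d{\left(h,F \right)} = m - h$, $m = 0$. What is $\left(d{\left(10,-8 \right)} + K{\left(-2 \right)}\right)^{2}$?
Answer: $64$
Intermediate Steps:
$d{\left(h,F \right)} = - h$ ($d{\left(h,F \right)} = 0 - h = - h$)
$K{\left(D \right)} = 10 + 2 D^{2}$ ($K{\left(D \right)} = \left(D^{2} + D^{2}\right) + 10 = 2 D^{2} + 10 = 10 + 2 D^{2}$)
$\left(d{\left(10,-8 \right)} + K{\left(-2 \right)}\right)^{2} = \left(\left(-1\right) 10 + \left(10 + 2 \left(-2\right)^{2}\right)\right)^{2} = \left(-10 + \left(10 + 2 \cdot 4\right)\right)^{2} = \left(-10 + \left(10 + 8\right)\right)^{2} = \left(-10 + 18\right)^{2} = 8^{2} = 64$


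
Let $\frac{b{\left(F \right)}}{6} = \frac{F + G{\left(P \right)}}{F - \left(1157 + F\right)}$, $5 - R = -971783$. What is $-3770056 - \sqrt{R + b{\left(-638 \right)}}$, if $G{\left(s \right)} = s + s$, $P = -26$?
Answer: $-3770056 - \frac{2 \sqrt{325221956098}}{1157} \approx -3.771 \cdot 10^{6}$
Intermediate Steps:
$R = 971788$ ($R = 5 - -971783 = 5 + 971783 = 971788$)
$G{\left(s \right)} = 2 s$
$b{\left(F \right)} = \frac{24}{89} - \frac{6 F}{1157}$ ($b{\left(F \right)} = 6 \frac{F + 2 \left(-26\right)}{F - \left(1157 + F\right)} = 6 \frac{F - 52}{-1157} = 6 \left(-52 + F\right) \left(- \frac{1}{1157}\right) = 6 \left(\frac{4}{89} - \frac{F}{1157}\right) = \frac{24}{89} - \frac{6 F}{1157}$)
$-3770056 - \sqrt{R + b{\left(-638 \right)}} = -3770056 - \sqrt{971788 + \left(\frac{24}{89} - - \frac{3828}{1157}\right)} = -3770056 - \sqrt{971788 + \left(\frac{24}{89} + \frac{3828}{1157}\right)} = -3770056 - \sqrt{971788 + \frac{4140}{1157}} = -3770056 - \sqrt{\frac{1124362856}{1157}} = -3770056 - \frac{2 \sqrt{325221956098}}{1157}$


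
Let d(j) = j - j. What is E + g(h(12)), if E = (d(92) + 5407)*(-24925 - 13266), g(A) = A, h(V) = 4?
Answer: -206498733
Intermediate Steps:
d(j) = 0
E = -206498737 (E = (0 + 5407)*(-24925 - 13266) = 5407*(-38191) = -206498737)
E + g(h(12)) = -206498737 + 4 = -206498733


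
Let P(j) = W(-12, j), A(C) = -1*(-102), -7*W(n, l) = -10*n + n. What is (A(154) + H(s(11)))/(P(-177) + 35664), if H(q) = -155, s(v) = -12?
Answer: -371/249540 ≈ -0.0014867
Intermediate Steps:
W(n, l) = 9*n/7 (W(n, l) = -(-10*n + n)/7 = -(-9)*n/7 = 9*n/7)
A(C) = 102
P(j) = -108/7 (P(j) = (9/7)*(-12) = -108/7)
(A(154) + H(s(11)))/(P(-177) + 35664) = (102 - 155)/(-108/7 + 35664) = -53/249540/7 = -53*7/249540 = -371/249540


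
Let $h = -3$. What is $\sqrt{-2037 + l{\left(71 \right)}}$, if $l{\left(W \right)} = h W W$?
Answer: $2 i \sqrt{4290} \approx 131.0 i$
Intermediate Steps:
$l{\left(W \right)} = - 3 W^{2}$ ($l{\left(W \right)} = - 3 W W = - 3 W^{2}$)
$\sqrt{-2037 + l{\left(71 \right)}} = \sqrt{-2037 - 3 \cdot 71^{2}} = \sqrt{-2037 - 15123} = \sqrt{-17160} = 2 i \sqrt{4290}$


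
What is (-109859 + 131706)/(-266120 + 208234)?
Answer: -21847/57886 ≈ -0.37741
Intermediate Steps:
(-109859 + 131706)/(-266120 + 208234) = 21847/(-57886) = 21847*(-1/57886) = -21847/57886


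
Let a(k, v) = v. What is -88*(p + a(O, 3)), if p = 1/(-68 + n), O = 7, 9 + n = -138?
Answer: -56672/215 ≈ -263.59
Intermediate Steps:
n = -147 (n = -9 - 138 = -147)
p = -1/215 (p = 1/(-68 - 147) = 1/(-215) = -1/215 ≈ -0.0046512)
-88*(p + a(O, 3)) = -88*(-1/215 + 3) = -88*644/215 = -56672/215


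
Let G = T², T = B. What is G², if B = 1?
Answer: 1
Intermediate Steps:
T = 1
G = 1 (G = 1² = 1)
G² = 1² = 1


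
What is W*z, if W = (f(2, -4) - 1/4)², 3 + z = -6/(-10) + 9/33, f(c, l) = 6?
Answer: -61893/880 ≈ -70.333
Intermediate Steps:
z = -117/55 (z = -3 + (-6/(-10) + 9/33) = -3 + (-6*(-⅒) + 9*(1/33)) = -3 + (⅗ + 3/11) = -3 + 48/55 = -117/55 ≈ -2.1273)
W = 529/16 (W = (6 - 1/4)² = (6 - 1*¼)² = (6 - ¼)² = (23/4)² = 529/16 ≈ 33.063)
W*z = (529/16)*(-117/55) = -61893/880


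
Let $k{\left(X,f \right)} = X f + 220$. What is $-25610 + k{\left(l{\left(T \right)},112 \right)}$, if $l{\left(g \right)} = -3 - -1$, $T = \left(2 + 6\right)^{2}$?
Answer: $-25614$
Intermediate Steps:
$T = 64$ ($T = 8^{2} = 64$)
$l{\left(g \right)} = -2$ ($l{\left(g \right)} = -3 + 1 = -2$)
$k{\left(X,f \right)} = 220 + X f$
$-25610 + k{\left(l{\left(T \right)},112 \right)} = -25610 + \left(220 - 224\right) = -25610 - 4 = -25614$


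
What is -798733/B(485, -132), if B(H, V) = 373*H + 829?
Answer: -798733/181734 ≈ -4.3951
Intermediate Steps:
B(H, V) = 829 + 373*H
-798733/B(485, -132) = -798733/(829 + 373*485) = -798733/(829 + 180905) = -798733/181734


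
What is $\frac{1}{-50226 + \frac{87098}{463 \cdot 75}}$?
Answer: $- \frac{34725}{1744010752} \approx -1.9911 \cdot 10^{-5}$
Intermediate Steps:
$\frac{1}{-50226 + \frac{87098}{463 \cdot 75}} = \frac{1}{-50226 + \frac{87098}{34725}} = \frac{1}{- \frac{1744010752}{34725}} = - \frac{34725}{1744010752}$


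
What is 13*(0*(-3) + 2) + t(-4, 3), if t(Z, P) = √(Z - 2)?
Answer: 26 + I*√6 ≈ 26.0 + 2.4495*I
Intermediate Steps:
t(Z, P) = √(-2 + Z)
13*(0*(-3) + 2) + t(-4, 3) = 13*(0*(-3) + 2) + √(-2 - 4) = 13*(0 + 2) + √(-6) = 13*2 + I*√6 = 26 + I*√6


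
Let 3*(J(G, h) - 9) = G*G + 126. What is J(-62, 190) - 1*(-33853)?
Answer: 105556/3 ≈ 35185.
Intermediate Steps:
J(G, h) = 51 + G²/3 (J(G, h) = 9 + (G*G + 126)/3 = 9 + (G² + 126)/3 = 9 + (126 + G²)/3 = 9 + (42 + G²/3) = 51 + G²/3)
J(-62, 190) - 1*(-33853) = (51 + (⅓)*(-62)²) - 1*(-33853) = (51 + (⅓)*3844) + 33853 = (51 + 3844/3) + 33853 = 3997/3 + 33853 = 105556/3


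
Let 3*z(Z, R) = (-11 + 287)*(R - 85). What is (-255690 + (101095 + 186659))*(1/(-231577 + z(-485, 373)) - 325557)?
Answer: -2140770759303552/205081 ≈ -1.0439e+10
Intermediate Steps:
z(Z, R) = -7820 + 92*R (z(Z, R) = ((-11 + 287)*(R - 85))/3 = (276*(-85 + R))/3 = (-23460 + 276*R)/3 = -7820 + 92*R)
(-255690 + (101095 + 186659))*(1/(-231577 + z(-485, 373)) - 325557) = (-255690 + (101095 + 186659))*(1/(-231577 + (-7820 + 92*373)) - 325557) = (-255690 + 287754)*(1/(-231577 + (-7820 + 34316)) - 325557) = 32064*(1/(-231577 + 26496) - 325557) = 32064*(1/(-205081) - 325557) = 32064*(-1/205081 - 325557) = 32064*(-66765555118/205081) = -2140770759303552/205081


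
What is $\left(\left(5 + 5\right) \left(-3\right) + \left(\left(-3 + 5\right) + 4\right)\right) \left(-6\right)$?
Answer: $144$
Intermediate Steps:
$\left(\left(5 + 5\right) \left(-3\right) + \left(\left(-3 + 5\right) + 4\right)\right) \left(-6\right) = \left(10 \left(-3\right) + \left(2 + 4\right)\right) \left(-6\right) = \left(-30 + 6\right) \left(-6\right) = \left(-24\right) \left(-6\right) = 144$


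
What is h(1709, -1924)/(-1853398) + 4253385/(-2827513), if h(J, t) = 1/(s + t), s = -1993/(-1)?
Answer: -543941855231383/361594978803006 ≈ -1.5043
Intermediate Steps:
s = 1993 (s = -1993*(-1) = 1993)
h(J, t) = 1/(1993 + t)
h(1709, -1924)/(-1853398) + 4253385/(-2827513) = 1/((1993 - 1924)*(-1853398)) + 4253385/(-2827513) = -1/1853398/69 + 4253385*(-1/2827513) = (1/69)*(-1/1853398) - 4253385/2827513 = -1/127884462 - 4253385/2827513 = -543941855231383/361594978803006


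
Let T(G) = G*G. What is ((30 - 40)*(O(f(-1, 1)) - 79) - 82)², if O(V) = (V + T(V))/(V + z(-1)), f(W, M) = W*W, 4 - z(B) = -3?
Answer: 1990921/4 ≈ 4.9773e+5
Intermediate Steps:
z(B) = 7 (z(B) = 4 - 1*(-3) = 4 + 3 = 7)
T(G) = G²
f(W, M) = W²
O(V) = (V + V²)/(7 + V) (O(V) = (V + V²)/(V + 7) = (V + V²)/(7 + V))
((30 - 40)*(O(f(-1, 1)) - 79) - 82)² = ((30 - 40)*((-1)²*(1 + (-1)²)/(7 + (-1)²) - 79) - 82)² = (-10*(1*(1 + 1)/(7 + 1) - 79) - 82)² = (-10*(1*2/8 - 79) - 82)² = (-10*(1*(⅛)*2 - 79) - 82)² = (-10*(¼ - 79) - 82)² = (-10*(-315/4) - 82)² = (1575/2 - 82)² = (1411/2)² = 1990921/4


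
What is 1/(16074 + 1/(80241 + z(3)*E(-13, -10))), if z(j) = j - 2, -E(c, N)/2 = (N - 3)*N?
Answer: 79981/1285614595 ≈ 6.2212e-5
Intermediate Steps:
E(c, N) = -2*N*(-3 + N) (E(c, N) = -2*(N - 3)*N = -2*(-3 + N)*N = -2*N*(-3 + N))
z(j) = -2 + j
1/(16074 + 1/(80241 + z(3)*E(-13, -10))) = 1/(16074 + 1/(80241 + (-2 + 3)*(2*(-10)*(3 - 1*(-10))))) = 1/(16074 + 1/(80241 + 1*(2*(-10)*(3 + 10)))) = 1/(16074 + 1/(80241 + 1*(2*(-10)*13))) = 1/(16074 + 1/(80241 + 1*(-260))) = 1/(16074 + 1/(80241 - 260)) = 1/(16074 + 1/79981) = 1/(1285614595/79981) = 79981/1285614595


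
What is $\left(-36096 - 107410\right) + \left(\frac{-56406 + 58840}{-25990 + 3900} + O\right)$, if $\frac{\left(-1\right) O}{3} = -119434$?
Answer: $\frac{2372420603}{11045} \approx 2.148 \cdot 10^{5}$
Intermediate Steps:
$O = 358302$ ($O = \left(-3\right) \left(-119434\right) = 358302$)
$\left(-36096 - 107410\right) + \left(\frac{-56406 + 58840}{-25990 + 3900} + O\right) = \left(-36096 - 107410\right) + \left(\frac{-56406 + 58840}{-25990 + 3900} + 358302\right) = -143506 + \left(\frac{2434}{-22090} + 358302\right) = -143506 + \left(2434 \left(- \frac{1}{22090}\right) + 358302\right) = -143506 + \left(- \frac{1217}{11045} + 358302\right) = -143506 + \frac{3957444373}{11045} = \frac{2372420603}{11045}$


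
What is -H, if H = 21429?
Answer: -21429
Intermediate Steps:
-H = -1*21429 = -21429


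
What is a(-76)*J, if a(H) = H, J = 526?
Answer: -39976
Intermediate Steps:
a(-76)*J = -76*526 = -39976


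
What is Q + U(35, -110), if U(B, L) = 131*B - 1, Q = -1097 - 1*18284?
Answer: -14797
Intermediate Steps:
Q = -19381 (Q = -1097 - 18284 = -19381)
U(B, L) = -1 + 131*B
Q + U(35, -110) = -19381 + (-1 + 131*35) = -19381 + (-1 + 4585) = -19381 + 4584 = -14797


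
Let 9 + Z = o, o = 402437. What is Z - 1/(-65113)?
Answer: 26203294365/65113 ≈ 4.0243e+5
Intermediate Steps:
Z = 402428 (Z = -9 + 402437 = 402428)
Z - 1/(-65113) = 402428 - 1/(-65113) = 402428 - 1*(-1/65113) = 402428 + 1/65113 = 26203294365/65113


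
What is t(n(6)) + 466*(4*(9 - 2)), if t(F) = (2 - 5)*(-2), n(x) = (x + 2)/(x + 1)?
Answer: 13054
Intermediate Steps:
n(x) = (2 + x)/(1 + x)
t(F) = 6 (t(F) = -3*(-2) = 6)
t(n(6)) + 466*(4*(9 - 2)) = 6 + 466*(4*(9 - 2)) = 6 + 466*(4*7) = 6 + 466*28 = 6 + 13048 = 13054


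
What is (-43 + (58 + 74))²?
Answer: 7921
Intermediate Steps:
(-43 + (58 + 74))² = (-43 + 132)² = 89² = 7921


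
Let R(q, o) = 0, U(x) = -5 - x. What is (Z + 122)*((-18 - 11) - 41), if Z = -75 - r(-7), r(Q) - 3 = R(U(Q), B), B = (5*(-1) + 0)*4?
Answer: -3080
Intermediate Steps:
B = -20 (B = (-5 + 0)*4 = -5*4 = -20)
r(Q) = 3 (r(Q) = 3 + 0 = 3)
Z = -78 (Z = -75 - 1*3 = -75 - 3 = -78)
(Z + 122)*((-18 - 11) - 41) = (-78 + 122)*((-18 - 11) - 41) = 44*(-29 - 41) = 44*(-70) = -3080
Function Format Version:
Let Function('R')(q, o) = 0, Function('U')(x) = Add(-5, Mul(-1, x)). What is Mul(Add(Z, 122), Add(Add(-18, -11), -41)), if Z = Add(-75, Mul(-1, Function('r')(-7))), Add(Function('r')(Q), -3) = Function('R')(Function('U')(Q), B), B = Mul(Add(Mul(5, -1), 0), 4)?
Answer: -3080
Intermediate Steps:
B = -20 (B = Mul(Add(-5, 0), 4) = Mul(-5, 4) = -20)
Function('r')(Q) = 3 (Function('r')(Q) = Add(3, 0) = 3)
Z = -78 (Z = Add(-75, Mul(-1, 3)) = Add(-75, -3) = -78)
Mul(Add(Z, 122), Add(Add(-18, -11), -41)) = Mul(Add(-78, 122), Add(Add(-18, -11), -41)) = Mul(44, Add(-29, -41)) = Mul(44, -70) = -3080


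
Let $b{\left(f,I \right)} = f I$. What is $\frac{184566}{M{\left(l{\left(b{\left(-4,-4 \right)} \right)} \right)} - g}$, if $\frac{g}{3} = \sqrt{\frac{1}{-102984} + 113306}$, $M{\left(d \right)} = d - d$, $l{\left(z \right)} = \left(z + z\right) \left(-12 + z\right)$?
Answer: $- \frac{123044 \sqrt{300422481581838}}{11668705103} \approx -182.77$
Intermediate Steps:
$b{\left(f,I \right)} = I f$
$l{\left(z \right)} = 2 z \left(-12 + z\right)$
$M{\left(d \right)} = 0$
$g = \frac{\sqrt{300422481581838}}{17164}$ ($g = 3 \sqrt{\frac{1}{-102984} + 113306} = 3 \sqrt{- \frac{1}{102984} + 113306} = 3 \sqrt{\frac{11668705103}{102984}} = 3 \frac{\sqrt{300422481581838}}{51492} = \frac{\sqrt{300422481581838}}{17164} \approx 1009.8$)
$\frac{184566}{M{\left(l{\left(b{\left(-4,-4 \right)} \right)} \right)} - g} = \frac{184566}{0 - \frac{\sqrt{300422481581838}}{17164}} = \frac{184566}{\left(- \frac{1}{17164}\right) \sqrt{300422481581838}} = 184566 \left(- \frac{2 \sqrt{300422481581838}}{35006115309}\right) = - \frac{123044 \sqrt{300422481581838}}{11668705103}$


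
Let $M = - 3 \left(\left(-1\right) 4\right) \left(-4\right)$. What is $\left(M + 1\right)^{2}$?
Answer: $2209$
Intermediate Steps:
$M = -48$ ($M = \left(-3\right) \left(-4\right) \left(-4\right) = 12 \left(-4\right) = -48$)
$\left(M + 1\right)^{2} = \left(-48 + 1\right)^{2} = \left(-47\right)^{2} = 2209$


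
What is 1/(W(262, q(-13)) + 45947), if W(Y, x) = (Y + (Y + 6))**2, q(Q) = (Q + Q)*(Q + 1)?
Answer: 1/326847 ≈ 3.0595e-6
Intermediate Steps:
q(Q) = 2*Q*(1 + Q) (q(Q) = (2*Q)*(1 + Q) = 2*Q*(1 + Q))
W(Y, x) = (6 + 2*Y)**2 (W(Y, x) = (Y + (6 + Y))**2 = (6 + 2*Y)**2)
1/(W(262, q(-13)) + 45947) = 1/(4*(3 + 262)**2 + 45947) = 1/(4*265**2 + 45947) = 1/(4*70225 + 45947) = 1/(280900 + 45947) = 1/326847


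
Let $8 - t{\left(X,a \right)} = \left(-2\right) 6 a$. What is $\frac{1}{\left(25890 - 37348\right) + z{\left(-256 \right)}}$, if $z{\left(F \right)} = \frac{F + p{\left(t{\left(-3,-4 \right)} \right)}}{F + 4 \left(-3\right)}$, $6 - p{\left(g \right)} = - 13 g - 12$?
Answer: $- \frac{134}{1534993} \approx -8.7297 \cdot 10^{-5}$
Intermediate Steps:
$t{\left(X,a \right)} = 8 + 12 a$ ($t{\left(X,a \right)} = 8 - \left(-2\right) 6 a = 8 - - 12 a = 8 + 12 a$)
$p{\left(g \right)} = 18 + 13 g$ ($p{\left(g \right)} = 6 - \left(- 13 g - 12\right) = 6 - \left(-12 - 13 g\right) = 6 + \left(12 + 13 g\right) = 18 + 13 g$)
$z{\left(F \right)} = \frac{-502 + F}{-12 + F}$ ($z{\left(F \right)} = \frac{F + \left(18 + 13 \left(8 + 12 \left(-4\right)\right)\right)}{F + 4 \left(-3\right)} = \frac{F + \left(18 + 13 \left(8 - 48\right)\right)}{F - 12} = \frac{F + \left(18 + 13 \left(-40\right)\right)}{-12 + F} = \frac{F + \left(18 - 520\right)}{-12 + F} = \frac{F - 502}{-12 + F} = \frac{-502 + F}{-12 + F}$)
$\frac{1}{\left(25890 - 37348\right) + z{\left(-256 \right)}} = \frac{1}{\left(25890 - 37348\right) + \frac{-502 - 256}{-12 - 256}} = \frac{1}{-11458 + \frac{1}{-268} \left(-758\right)} = \frac{1}{-11458 - - \frac{379}{134}} = \frac{1}{-11458 + \frac{379}{134}} = \frac{1}{- \frac{1534993}{134}} = - \frac{134}{1534993}$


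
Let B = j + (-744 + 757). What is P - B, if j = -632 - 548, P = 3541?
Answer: 4708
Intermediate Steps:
j = -1180
B = -1167 (B = -1180 + (-744 + 757) = -1180 + 13 = -1167)
P - B = 3541 - 1*(-1167) = 3541 + 1167 = 4708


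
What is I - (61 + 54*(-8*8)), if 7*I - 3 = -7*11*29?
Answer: 21535/7 ≈ 3076.4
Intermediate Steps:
I = -2230/7 (I = 3/7 + (-7*11*29)/7 = 3/7 + (-77*29)/7 = 3/7 + (⅐)*(-2233) = 3/7 - 319 = -2230/7 ≈ -318.57)
I - (61 + 54*(-8*8)) = -2230/7 - (61 + 54*(-8*8)) = -2230/7 - (61 + 54*(-64)) = -2230/7 - (61 - 3456) = -2230/7 - 1*(-3395) = -2230/7 + 3395 = 21535/7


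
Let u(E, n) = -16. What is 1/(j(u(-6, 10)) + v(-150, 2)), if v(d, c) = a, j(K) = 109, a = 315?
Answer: 1/424 ≈ 0.0023585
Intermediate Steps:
v(d, c) = 315
1/(j(u(-6, 10)) + v(-150, 2)) = 1/(109 + 315) = 1/424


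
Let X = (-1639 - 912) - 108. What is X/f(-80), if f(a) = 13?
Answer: -2659/13 ≈ -204.54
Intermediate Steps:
X = -2659 (X = -2551 - 108 = -2659)
X/f(-80) = -2659/13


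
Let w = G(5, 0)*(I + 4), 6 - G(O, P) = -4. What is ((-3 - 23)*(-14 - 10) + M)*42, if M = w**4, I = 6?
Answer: 4200026208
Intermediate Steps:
G(O, P) = 10 (G(O, P) = 6 - 1*(-4) = 6 + 4 = 10)
w = 100 (w = 10*(6 + 4) = 10*10 = 100)
M = 100000000 (M = 100**4 = 100000000)
((-3 - 23)*(-14 - 10) + M)*42 = ((-3 - 23)*(-14 - 10) + 100000000)*42 = (-26*(-24) + 100000000)*42 = (624 + 100000000)*42 = 100000624*42 = 4200026208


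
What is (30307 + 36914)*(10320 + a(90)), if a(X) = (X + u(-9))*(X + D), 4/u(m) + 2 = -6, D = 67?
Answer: 3276553203/2 ≈ 1.6383e+9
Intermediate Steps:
u(m) = -½ (u(m) = 4/(-2 - 6) = 4/(-8) = 4*(-⅛) = -½)
a(X) = (67 + X)*(-½ + X) (a(X) = (X - ½)*(X + 67) = (-½ + X)*(67 + X) = (67 + X)*(-½ + X))
(30307 + 36914)*(10320 + a(90)) = (30307 + 36914)*(10320 + (-67/2 + 90² + (133/2)*90)) = 67221*(10320 + (-67/2 + 8100 + 5985)) = 67221*(10320 + 28103/2) = 67221*(48743/2) = 3276553203/2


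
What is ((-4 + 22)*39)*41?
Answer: 28782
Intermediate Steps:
((-4 + 22)*39)*41 = (18*39)*41 = 702*41 = 28782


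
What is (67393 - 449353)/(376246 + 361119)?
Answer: -76392/147473 ≈ -0.51801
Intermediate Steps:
(67393 - 449353)/(376246 + 361119) = -381960/737365 = -381960*1/737365 = -76392/147473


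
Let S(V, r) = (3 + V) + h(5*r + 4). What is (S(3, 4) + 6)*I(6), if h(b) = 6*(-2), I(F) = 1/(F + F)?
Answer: 0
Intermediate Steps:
I(F) = 1/(2*F)
h(b) = -12
S(V, r) = -9 + V (S(V, r) = (3 + V) - 12 = -9 + V)
(S(3, 4) + 6)*I(6) = ((-9 + 3) + 6)*((1/2)/6) = (-6 + 6)*((1/2)*(1/6)) = 0*(1/12) = 0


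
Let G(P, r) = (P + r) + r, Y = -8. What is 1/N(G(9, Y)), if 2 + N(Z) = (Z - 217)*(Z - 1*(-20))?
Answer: -1/2914 ≈ -0.00034317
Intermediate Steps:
G(P, r) = P + 2*r
N(Z) = -2 + (-217 + Z)*(20 + Z) (N(Z) = -2 + (Z - 217)*(Z - 1*(-20)) = -2 + (-217 + Z)*(Z + 20) = -2 + (-217 + Z)*(20 + Z))
1/N(G(9, Y)) = 1/(-4342 + (9 + 2*(-8))² - 197*(9 + 2*(-8))) = 1/(-4342 + (9 - 16)² - 197*(9 - 16)) = 1/(-4342 + (-7)² - 197*(-7)) = 1/(-4342 + 49 + 1379) = 1/(-2914) = -1/2914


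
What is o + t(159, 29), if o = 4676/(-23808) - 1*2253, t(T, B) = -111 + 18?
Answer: -13964561/5952 ≈ -2346.2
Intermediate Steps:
t(T, B) = -93
o = -13411025/5952 (o = 4676*(-1/23808) - 2253 = -1169/5952 - 2253 = -13411025/5952 ≈ -2253.2)
o + t(159, 29) = -13411025/5952 - 93 = -13964561/5952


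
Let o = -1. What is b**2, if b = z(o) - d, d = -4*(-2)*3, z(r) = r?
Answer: 625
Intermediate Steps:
d = 24 (d = 8*3 = 24)
b = -25 (b = -1 - 1*24 = -1 - 24 = -25)
b**2 = (-25)**2 = 625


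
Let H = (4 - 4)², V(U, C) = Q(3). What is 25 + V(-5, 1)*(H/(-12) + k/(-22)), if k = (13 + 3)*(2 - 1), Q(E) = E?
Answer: 251/11 ≈ 22.818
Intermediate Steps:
k = 16 (k = 16*1 = 16)
V(U, C) = 3
H = 0 (H = 0² = 0)
25 + V(-5, 1)*(H/(-12) + k/(-22)) = 25 + 3*(0/(-12) + 16/(-22)) = 25 + 3*(0*(-1/12) + 16*(-1/22)) = 25 + 3*(0 - 8/11) = 25 + 3*(-8/11) = 25 - 24/11 = 251/11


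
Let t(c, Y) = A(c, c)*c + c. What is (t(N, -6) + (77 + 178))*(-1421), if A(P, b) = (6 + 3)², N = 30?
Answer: -3858015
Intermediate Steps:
A(P, b) = 81 (A(P, b) = 9² = 81)
t(c, Y) = 82*c (t(c, Y) = 81*c + c = 82*c)
(t(N, -6) + (77 + 178))*(-1421) = (82*30 + (77 + 178))*(-1421) = (2460 + 255)*(-1421) = 2715*(-1421) = -3858015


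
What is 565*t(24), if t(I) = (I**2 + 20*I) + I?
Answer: 610200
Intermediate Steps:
t(I) = I**2 + 21*I
565*t(24) = 565*(24*(21 + 24)) = 565*(24*45) = 565*1080 = 610200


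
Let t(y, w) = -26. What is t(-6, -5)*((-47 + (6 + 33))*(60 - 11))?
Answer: 10192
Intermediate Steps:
t(-6, -5)*((-47 + (6 + 33))*(60 - 11)) = -26*(-47 + (6 + 33))*(60 - 11) = -26*(-47 + 39)*49 = -(-208)*49 = -26*(-392) = 10192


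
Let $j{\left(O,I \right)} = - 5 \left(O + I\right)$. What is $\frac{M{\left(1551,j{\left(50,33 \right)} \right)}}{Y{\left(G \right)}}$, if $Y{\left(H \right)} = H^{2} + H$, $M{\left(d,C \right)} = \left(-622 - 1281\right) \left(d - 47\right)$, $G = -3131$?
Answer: $- \frac{1431056}{4900015} \approx -0.29205$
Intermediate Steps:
$j{\left(O,I \right)} = - 5 I - 5 O$ ($j{\left(O,I \right)} = - 5 \left(I + O\right) = - 5 I - 5 O$)
$M{\left(d,C \right)} = 89441 - 1903 d$ ($M{\left(d,C \right)} = - 1903 \left(-47 + d\right) = 89441 - 1903 d$)
$Y{\left(H \right)} = H + H^{2}$
$\frac{M{\left(1551,j{\left(50,33 \right)} \right)}}{Y{\left(G \right)}} = \frac{89441 - 2951553}{\left(-3131\right) \left(1 - 3131\right)} = \frac{89441 - 2951553}{\left(-3131\right) \left(-3130\right)} = - \frac{2862112}{9800030} = \left(-2862112\right) \frac{1}{9800030} = - \frac{1431056}{4900015}$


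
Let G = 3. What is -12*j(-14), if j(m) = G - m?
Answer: -204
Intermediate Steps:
j(m) = 3 - m
-12*j(-14) = -12*(3 - 1*(-14)) = -12*(3 + 14) = -12*17 = -204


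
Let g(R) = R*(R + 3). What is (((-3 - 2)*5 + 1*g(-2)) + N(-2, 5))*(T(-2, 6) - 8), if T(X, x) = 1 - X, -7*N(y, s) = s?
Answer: 970/7 ≈ 138.57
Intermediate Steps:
N(y, s) = -s/7
g(R) = R*(3 + R)
(((-3 - 2)*5 + 1*g(-2)) + N(-2, 5))*(T(-2, 6) - 8) = (((-3 - 2)*5 + 1*(-2*(3 - 2))) - 1/7*5)*((1 - 1*(-2)) - 8) = ((-5*5 + 1*(-2*1)) - 5/7)*((1 + 2) - 8) = ((-25 + 1*(-2)) - 5/7)*(3 - 8) = ((-25 - 2) - 5/7)*(-5) = (-27 - 5/7)*(-5) = -194/7*(-5) = 970/7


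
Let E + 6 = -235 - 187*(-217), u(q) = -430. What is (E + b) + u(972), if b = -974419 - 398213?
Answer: -1332724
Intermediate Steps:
b = -1372632
E = 40338 (E = -6 + (-235 - 187*(-217)) = -6 + (-235 + 40579) = -6 + 40344 = 40338)
(E + b) + u(972) = (40338 - 1372632) - 430 = -1332294 - 430 = -1332724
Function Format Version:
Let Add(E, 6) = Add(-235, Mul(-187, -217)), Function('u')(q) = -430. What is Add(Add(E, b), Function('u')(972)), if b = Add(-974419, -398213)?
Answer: -1332724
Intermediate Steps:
b = -1372632
E = 40338 (E = Add(-6, Add(-235, Mul(-187, -217))) = Add(-6, Add(-235, 40579)) = Add(-6, 40344) = 40338)
Add(Add(E, b), Function('u')(972)) = Add(Add(40338, -1372632), -430) = Add(-1332294, -430) = -1332724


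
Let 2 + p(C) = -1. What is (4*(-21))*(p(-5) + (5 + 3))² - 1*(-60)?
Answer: -2040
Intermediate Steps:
p(C) = -3 (p(C) = -2 - 1 = -3)
(4*(-21))*(p(-5) + (5 + 3))² - 1*(-60) = (4*(-21))*(-3 + (5 + 3))² - 1*(-60) = -84*(-3 + 8)² + 60 = -84*5² + 60 = -84*25 + 60 = -2100 + 60 = -2040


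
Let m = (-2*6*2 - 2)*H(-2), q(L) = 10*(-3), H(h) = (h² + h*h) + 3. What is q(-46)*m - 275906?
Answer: -267326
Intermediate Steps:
H(h) = 3 + 2*h² (H(h) = (h² + h²) + 3 = 2*h² + 3 = 3 + 2*h²)
q(L) = -30
m = -286 (m = (-2*6*2 - 2)*(3 + 2*(-2)²) = (-12*2 - 2)*(3 + 2*4) = (-24 - 2)*(3 + 8) = -26*11 = -286)
q(-46)*m - 275906 = -30*(-286) - 275906 = 8580 - 275906 = -267326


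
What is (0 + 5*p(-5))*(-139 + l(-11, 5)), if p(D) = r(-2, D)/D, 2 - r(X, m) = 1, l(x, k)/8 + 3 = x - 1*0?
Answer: 251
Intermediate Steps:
l(x, k) = -24 + 8*x (l(x, k) = -24 + 8*(x - 1*0) = -24 + 8*(x + 0) = -24 + 8*x)
r(X, m) = 1 (r(X, m) = 2 - 1*1 = 2 - 1 = 1)
p(D) = 1/D
(0 + 5*p(-5))*(-139 + l(-11, 5)) = (0 + 5/(-5))*(-139 + (-24 + 8*(-11))) = (0 + 5*(-⅕))*(-139 + (-24 - 88)) = (0 - 1)*(-139 - 112) = -1*(-251) = 251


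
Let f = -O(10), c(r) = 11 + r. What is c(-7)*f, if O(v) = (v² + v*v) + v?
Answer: -840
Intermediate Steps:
O(v) = v + 2*v² (O(v) = (v² + v²) + v = 2*v² + v = v + 2*v²)
f = -210 (f = -10*(1 + 2*10) = -10*(1 + 20) = -10*21 = -1*210 = -210)
c(-7)*f = (11 - 7)*(-210) = 4*(-210) = -840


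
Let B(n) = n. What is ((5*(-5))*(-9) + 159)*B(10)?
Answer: 3840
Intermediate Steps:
((5*(-5))*(-9) + 159)*B(10) = ((5*(-5))*(-9) + 159)*10 = (-25*(-9) + 159)*10 = (225 + 159)*10 = 384*10 = 3840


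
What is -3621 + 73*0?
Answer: -3621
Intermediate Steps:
-3621 + 73*0 = -3621 + 0 = -3621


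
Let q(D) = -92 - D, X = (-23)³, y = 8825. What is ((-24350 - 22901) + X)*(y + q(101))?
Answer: -512896176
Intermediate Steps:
X = -12167
((-24350 - 22901) + X)*(y + q(101)) = ((-24350 - 22901) - 12167)*(8825 + (-92 - 1*101)) = (-47251 - 12167)*(8825 + (-92 - 101)) = -59418*(8825 - 193) = -59418*8632 = -512896176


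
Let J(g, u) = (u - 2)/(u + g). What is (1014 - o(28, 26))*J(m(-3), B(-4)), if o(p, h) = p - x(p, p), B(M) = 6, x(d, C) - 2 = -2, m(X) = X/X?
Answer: 3944/7 ≈ 563.43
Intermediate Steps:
m(X) = 1
x(d, C) = 0 (x(d, C) = 2 - 2 = 0)
J(g, u) = (-2 + u)/(g + u)
o(p, h) = p (o(p, h) = p - 1*0 = p + 0 = p)
(1014 - o(28, 26))*J(m(-3), B(-4)) = (1014 - 1*28)*((-2 + 6)/(1 + 6)) = (1014 - 28)*(4/7) = 986*((⅐)*4) = 986*(4/7) = 3944/7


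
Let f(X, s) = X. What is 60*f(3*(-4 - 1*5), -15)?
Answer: -1620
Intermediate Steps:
60*f(3*(-4 - 1*5), -15) = 60*(3*(-4 - 1*5)) = 60*(3*(-4 - 5)) = 60*(3*(-9)) = 60*(-27) = -1620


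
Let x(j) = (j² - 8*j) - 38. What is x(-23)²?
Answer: 455625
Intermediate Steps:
x(j) = -38 + j² - 8*j
x(-23)² = (-38 + (-23)² - 8*(-23))² = (-38 + 529 + 184)² = 675² = 455625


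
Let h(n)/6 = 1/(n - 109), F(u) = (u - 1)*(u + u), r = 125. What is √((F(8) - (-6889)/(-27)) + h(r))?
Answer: I*√185034/36 ≈ 11.949*I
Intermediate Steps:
F(u) = 2*u*(-1 + u) (F(u) = (-1 + u)*(2*u) = 2*u*(-1 + u))
h(n) = 6/(-109 + n) (h(n) = 6/(n - 109) = 6/(-109 + n))
√((F(8) - (-6889)/(-27)) + h(r)) = √((2*8*(-1 + 8) - (-6889)/(-27)) + 6/(-109 + 125)) = √((2*8*7 - (-6889)*(-1)/27) + 6/16) = √((112 - 83*83/27) + 6*(1/16)) = √((112 - 6889/27) + 3/8) = √(-3865/27 + 3/8) = √(-30839/216) = I*√185034/36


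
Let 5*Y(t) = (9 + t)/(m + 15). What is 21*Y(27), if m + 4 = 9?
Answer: 189/25 ≈ 7.5600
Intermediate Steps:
m = 5 (m = -4 + 9 = 5)
Y(t) = 9/100 + t/100 (Y(t) = ((9 + t)/(5 + 15))/5 = ((9 + t)/20)/5 = ((9 + t)*(1/20))/5 = (9/20 + t/20)/5 = 9/100 + t/100)
21*Y(27) = 21*(9/100 + (1/100)*27) = 21*(9/100 + 27/100) = 21*(9/25) = 189/25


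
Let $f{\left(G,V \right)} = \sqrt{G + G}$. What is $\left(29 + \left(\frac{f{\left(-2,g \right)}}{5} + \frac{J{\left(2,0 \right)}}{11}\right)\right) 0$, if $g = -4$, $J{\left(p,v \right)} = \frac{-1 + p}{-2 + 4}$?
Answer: $0$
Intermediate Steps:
$J{\left(p,v \right)} = - \frac{1}{2} + \frac{p}{2}$ ($J{\left(p,v \right)} = \frac{-1 + p}{2} = \left(-1 + p\right) \frac{1}{2} = - \frac{1}{2} + \frac{p}{2}$)
$f{\left(G,V \right)} = \sqrt{2} \sqrt{G}$ ($f{\left(G,V \right)} = \sqrt{2 G} = \sqrt{2} \sqrt{G}$)
$\left(29 + \left(\frac{f{\left(-2,g \right)}}{5} + \frac{J{\left(2,0 \right)}}{11}\right)\right) 0 = \left(29 + \left(\frac{\sqrt{2} \sqrt{-2}}{5} + \frac{- \frac{1}{2} + \frac{1}{2} \cdot 2}{11}\right)\right) 0 = \left(29 + \left(\sqrt{2} i \sqrt{2} \cdot \frac{1}{5} + \left(- \frac{1}{2} + 1\right) \frac{1}{11}\right)\right) 0 = \left(29 + \left(2 i \frac{1}{5} + \frac{1}{2} \cdot \frac{1}{11}\right)\right) 0 = \left(29 + \left(\frac{2 i}{5} + \frac{1}{22}\right)\right) 0 = \left(29 + \left(\frac{1}{22} + \frac{2 i}{5}\right)\right) 0 = \left(\frac{639}{22} + \frac{2 i}{5}\right) 0 = 0$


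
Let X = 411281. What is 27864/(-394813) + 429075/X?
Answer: 157944454191/162379085453 ≈ 0.97269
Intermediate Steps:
27864/(-394813) + 429075/X = 27864/(-394813) + 429075/411281 = 27864*(-1/394813) + 429075*(1/411281) = -27864/394813 + 429075/411281 = 157944454191/162379085453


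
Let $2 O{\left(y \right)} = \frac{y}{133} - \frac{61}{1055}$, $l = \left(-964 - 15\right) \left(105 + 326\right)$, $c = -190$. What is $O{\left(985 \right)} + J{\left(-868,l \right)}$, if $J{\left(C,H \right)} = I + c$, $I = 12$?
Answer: $- \frac{24460539}{140315} \approx -174.33$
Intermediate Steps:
$l = -421949$ ($l = \left(-979\right) 431 = -421949$)
$O{\left(y \right)} = - \frac{61}{2110} + \frac{y}{266}$ ($O{\left(y \right)} = \frac{\frac{y}{133} - \frac{61}{1055}}{2} = \frac{- \frac{61}{1055} + \frac{y}{133}}{2} = - \frac{61}{2110} + \frac{y}{266}$)
$J{\left(C,H \right)} = -178$ ($J{\left(C,H \right)} = 12 - 190 = -178$)
$O{\left(985 \right)} + J{\left(-868,l \right)} = \left(- \frac{61}{2110} + \frac{1}{266} \cdot 985\right) - 178 = \left(- \frac{61}{2110} + \frac{985}{266}\right) - 178 = \frac{515531}{140315} - 178 = - \frac{24460539}{140315}$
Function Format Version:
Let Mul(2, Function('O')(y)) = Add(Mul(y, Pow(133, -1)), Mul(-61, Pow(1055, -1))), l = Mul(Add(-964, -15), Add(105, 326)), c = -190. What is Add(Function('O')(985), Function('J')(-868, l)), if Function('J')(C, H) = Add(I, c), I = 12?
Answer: Rational(-24460539, 140315) ≈ -174.33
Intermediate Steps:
l = -421949 (l = Mul(-979, 431) = -421949)
Function('O')(y) = Add(Rational(-61, 2110), Mul(Rational(1, 266), y)) (Function('O')(y) = Mul(Rational(1, 2), Add(Mul(y, Pow(133, -1)), Mul(-61, Pow(1055, -1)))) = Mul(Rational(1, 2), Add(Mul(y, Rational(1, 133)), Mul(-61, Rational(1, 1055)))) = Mul(Rational(1, 2), Add(Mul(Rational(1, 133), y), Rational(-61, 1055))) = Mul(Rational(1, 2), Add(Rational(-61, 1055), Mul(Rational(1, 133), y))) = Add(Rational(-61, 2110), Mul(Rational(1, 266), y)))
Function('J')(C, H) = -178 (Function('J')(C, H) = Add(12, -190) = -178)
Add(Function('O')(985), Function('J')(-868, l)) = Add(Add(Rational(-61, 2110), Mul(Rational(1, 266), 985)), -178) = Add(Add(Rational(-61, 2110), Rational(985, 266)), -178) = Add(Rational(515531, 140315), -178) = Rational(-24460539, 140315)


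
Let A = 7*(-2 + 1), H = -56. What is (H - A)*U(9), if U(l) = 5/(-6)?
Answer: 245/6 ≈ 40.833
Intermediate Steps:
U(l) = -5/6 (U(l) = 5*(-1/6) = -5/6)
A = -7 (A = 7*(-1) = -7)
(H - A)*U(9) = (-56 - 1*(-7))*(-5/6) = (-56 + 7)*(-5/6) = -49*(-5/6) = 245/6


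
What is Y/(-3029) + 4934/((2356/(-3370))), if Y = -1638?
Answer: -968482321/137237 ≈ -7057.0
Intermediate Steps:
Y/(-3029) + 4934/((2356/(-3370))) = -1638/(-3029) + 4934/((2356/(-3370))) = -1638*(-1/3029) + 4934/((2356*(-1/3370))) = 126/233 + 4934/(-1178/1685) = 126/233 + 4934*(-1685/1178) = 126/233 - 4156895/589 = -968482321/137237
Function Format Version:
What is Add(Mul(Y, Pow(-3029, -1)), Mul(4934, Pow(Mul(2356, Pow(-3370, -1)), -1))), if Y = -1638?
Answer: Rational(-968482321, 137237) ≈ -7057.0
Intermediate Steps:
Add(Mul(Y, Pow(-3029, -1)), Mul(4934, Pow(Mul(2356, Pow(-3370, -1)), -1))) = Add(Mul(-1638, Pow(-3029, -1)), Mul(4934, Pow(Mul(2356, Pow(-3370, -1)), -1))) = Add(Mul(-1638, Rational(-1, 3029)), Mul(4934, Pow(Mul(2356, Rational(-1, 3370)), -1))) = Add(Rational(126, 233), Mul(4934, Pow(Rational(-1178, 1685), -1))) = Add(Rational(126, 233), Mul(4934, Rational(-1685, 1178))) = Add(Rational(126, 233), Rational(-4156895, 589)) = Rational(-968482321, 137237)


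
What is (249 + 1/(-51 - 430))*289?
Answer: 34612952/481 ≈ 71960.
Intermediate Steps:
(249 + 1/(-51 - 430))*289 = (249 + 1/(-481))*289 = (249 - 1/481)*289 = (119768/481)*289 = 34612952/481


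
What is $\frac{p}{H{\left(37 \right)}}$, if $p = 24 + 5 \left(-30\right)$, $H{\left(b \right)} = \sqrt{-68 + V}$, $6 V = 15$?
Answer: $\frac{126 i \sqrt{262}}{131} \approx 15.569 i$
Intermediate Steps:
$V = \frac{5}{2}$ ($V = \frac{1}{6} \cdot 15 = \frac{5}{2} \approx 2.5$)
$H{\left(b \right)} = \frac{i \sqrt{262}}{2}$ ($H{\left(b \right)} = \sqrt{-68 + \frac{5}{2}} = \sqrt{- \frac{131}{2}} = \frac{i \sqrt{262}}{2}$)
$p = -126$ ($p = 24 - 150 = -126$)
$\frac{p}{H{\left(37 \right)}} = - \frac{126}{\frac{1}{2} i \sqrt{262}} = - 126 \left(- \frac{i \sqrt{262}}{131}\right) = \frac{126 i \sqrt{262}}{131}$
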